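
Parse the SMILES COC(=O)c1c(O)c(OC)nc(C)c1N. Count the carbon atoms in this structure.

9

Count every carbon token in the SMILES (each C, including those in ring-closure positions and inside branches).
Carbon count: 9.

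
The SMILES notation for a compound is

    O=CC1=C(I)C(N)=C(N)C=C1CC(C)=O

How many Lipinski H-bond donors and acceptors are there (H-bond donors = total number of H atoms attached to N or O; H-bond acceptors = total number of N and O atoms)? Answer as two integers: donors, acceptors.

Donors: find every N or O and count the H atoms it carries.
  atom 1 (O): bond orders sum to 2 → 0 H
  atom 7 (N): bond orders sum to 1 → 2 H
  atom 9 (N): bond orders sum to 1 → 2 H
  atom 15 (O): bond orders sum to 2 → 0 H
Lipinski HBD = 4.
Acceptors: N atoms = 2, O atoms = 2 → HBA = 4.

4, 4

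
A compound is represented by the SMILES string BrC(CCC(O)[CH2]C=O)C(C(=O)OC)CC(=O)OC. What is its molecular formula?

Walk through each heavy atom and fill implicit hydrogens from standard valence (C 4, N 3, O 2, S 2, halogen 1):
  atom 1: Br (halogen, monovalent) → 0 H
  atom 2: C, bond orders sum to 3 (valence 4) → 1 H
  atom 3: C, bond orders sum to 2 (valence 4) → 2 H
  atom 4: C, bond orders sum to 2 (valence 4) → 2 H
  atom 5: C, bond orders sum to 3 (valence 4) → 1 H
  atom 6: O, bond orders sum to 1 (valence 2) → 1 H
  atom 7: C with explicit H count 2
  atom 8: C, bond orders sum to 3 (valence 4) → 1 H
  atom 9: O, bond orders sum to 2 (valence 2) → 0 H
  atom 10: C, bond orders sum to 3 (valence 4) → 1 H
  atom 11: C, bond orders sum to 4 (valence 4) → 0 H
  atom 12: O, bond orders sum to 2 (valence 2) → 0 H
  atom 13: O, bond orders sum to 2 (valence 2) → 0 H
  atom 14: C, bond orders sum to 1 (valence 4) → 3 H
  atom 15: C, bond orders sum to 2 (valence 4) → 2 H
  atom 16: C, bond orders sum to 4 (valence 4) → 0 H
  atom 17: O, bond orders sum to 2 (valence 2) → 0 H
  atom 18: O, bond orders sum to 2 (valence 2) → 0 H
  atom 19: C, bond orders sum to 1 (valence 4) → 3 H
Totals → C:12, H:19, Br:1, O:6.
In Hill order: C12H19BrO6.

C12H19BrO6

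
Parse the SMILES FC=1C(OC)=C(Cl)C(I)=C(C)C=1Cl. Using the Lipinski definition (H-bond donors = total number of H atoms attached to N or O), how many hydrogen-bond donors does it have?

Donors: find every N or O and count the H atoms it carries.
  atom 4 (O): bond orders sum to 2 → 0 H
Lipinski HBD = 0.

0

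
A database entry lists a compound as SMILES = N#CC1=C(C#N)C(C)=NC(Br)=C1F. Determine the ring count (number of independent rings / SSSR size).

In SMILES, each pair of matching ring-closure digits denotes one ring-closing bond; the number of such bonds equals the number of independent rings.
Ring-closure bonds here: 1.

1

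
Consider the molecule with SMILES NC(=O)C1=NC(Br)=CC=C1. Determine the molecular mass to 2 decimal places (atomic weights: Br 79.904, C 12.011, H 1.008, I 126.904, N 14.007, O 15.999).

First, the molecular formula is C6H5BrN2O (counting implicit H from valence).
  Br: 1 × 79.904 = 79.904
  C: 6 × 12.011 = 72.066
  H: 5 × 1.008 = 5.040
  N: 2 × 14.007 = 28.014
  O: 1 × 15.999 = 15.999
Sum: 1×79.904 + 6×12.011 + 5×1.008 + 2×14.007 + 1×15.999 = 201.023 → 201.02 g/mol.

201.02 g/mol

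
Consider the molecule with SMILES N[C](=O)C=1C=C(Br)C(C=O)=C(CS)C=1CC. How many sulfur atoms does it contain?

1

Scan the SMILES for S atoms (remember two-letter symbols like Cl and Br are single atoms).
Sulfur count: 1.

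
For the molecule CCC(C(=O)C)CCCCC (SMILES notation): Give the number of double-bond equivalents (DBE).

Degree of unsaturation = (number of rings) + (number of π bonds).
Ring closures in the SMILES: 0.
π bonds: 1 double bond (each 1 DoU) → 1 DoU from unsaturation.
Total DoU = 0 + 1 = 1.

1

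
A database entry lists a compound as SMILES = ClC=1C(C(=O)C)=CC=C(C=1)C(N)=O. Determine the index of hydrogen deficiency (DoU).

6

Degree of unsaturation = (number of rings) + (number of π bonds).
Ring closures in the SMILES: 1.
π bonds: 5 double bonds (each 1 DoU) → 5 DoU from unsaturation.
Total DoU = 1 + 5 = 6.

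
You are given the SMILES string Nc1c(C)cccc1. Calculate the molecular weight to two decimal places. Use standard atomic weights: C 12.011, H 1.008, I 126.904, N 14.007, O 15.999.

First, the molecular formula is C7H9N (counting implicit H from valence).
  C: 7 × 12.011 = 84.077
  H: 9 × 1.008 = 9.072
  N: 1 × 14.007 = 14.007
Sum: 7×12.011 + 9×1.008 + 1×14.007 = 107.156 → 107.16 g/mol.

107.16 g/mol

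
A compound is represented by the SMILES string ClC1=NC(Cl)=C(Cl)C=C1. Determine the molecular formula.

C5H2Cl3N

Walk through each heavy atom and fill implicit hydrogens from standard valence (C 4, N 3, O 2, S 2, halogen 1):
  atom 1: Cl (halogen, monovalent) → 0 H
  atom 2: C, bond orders sum to 4 (valence 4) → 0 H
  atom 3: N, bond orders sum to 3 (valence 3) → 0 H
  atom 4: C, bond orders sum to 4 (valence 4) → 0 H
  atom 5: Cl (halogen, monovalent) → 0 H
  atom 6: C, bond orders sum to 4 (valence 4) → 0 H
  atom 7: Cl (halogen, monovalent) → 0 H
  atom 8: C, bond orders sum to 3 (valence 4) → 1 H
  atom 9: C, bond orders sum to 3 (valence 4) → 1 H
Totals → C:5, H:2, Cl:3, N:1.
In Hill order: C5H2Cl3N.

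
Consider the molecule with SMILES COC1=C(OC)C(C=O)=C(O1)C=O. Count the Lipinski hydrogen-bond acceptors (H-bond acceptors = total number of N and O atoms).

N atoms: 0; O atoms: 5.
Lipinski HBA = 0 + 5 = 5.

5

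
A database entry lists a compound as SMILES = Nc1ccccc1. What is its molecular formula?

C6H7N

Walk through each heavy atom and fill implicit hydrogens from standard valence (C 4, N 3, O 2, S 2, halogen 1); for lowercase aromatic atoms, an aromatic c carries 1 H when it has two neighbours and 0 H with three, and aromatic n carries 0 H:
  atom 1: N, bond orders sum to 1 (valence 3) → 2 H
  atom 2: aromatic c, 3 neighbours → 0 H
  atom 3: aromatic c, 2 neighbours → 1 H
  atom 4: aromatic c, 2 neighbours → 1 H
  atom 5: aromatic c, 2 neighbours → 1 H
  atom 6: aromatic c, 2 neighbours → 1 H
  atom 7: aromatic c, 2 neighbours → 1 H
Totals → C:6, H:7, N:1.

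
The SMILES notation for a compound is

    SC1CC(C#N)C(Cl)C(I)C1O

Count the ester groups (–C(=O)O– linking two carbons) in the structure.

Scan the SMILES for the ester motif — none present.
Groups that are present: 1 hydroxyl, 1 nitrile, 1 thiol.

0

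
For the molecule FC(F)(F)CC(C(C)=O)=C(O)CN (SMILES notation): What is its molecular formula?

Walk through each heavy atom and fill implicit hydrogens from standard valence (C 4, N 3, O 2, S 2, halogen 1):
  atom 1: F (halogen, monovalent) → 0 H
  atom 2: C, bond orders sum to 4 (valence 4) → 0 H
  atom 3: F (halogen, monovalent) → 0 H
  atom 4: F (halogen, monovalent) → 0 H
  atom 5: C, bond orders sum to 2 (valence 4) → 2 H
  atom 6: C, bond orders sum to 4 (valence 4) → 0 H
  atom 7: C, bond orders sum to 4 (valence 4) → 0 H
  atom 8: C, bond orders sum to 1 (valence 4) → 3 H
  atom 9: O, bond orders sum to 2 (valence 2) → 0 H
  atom 10: C, bond orders sum to 4 (valence 4) → 0 H
  atom 11: O, bond orders sum to 1 (valence 2) → 1 H
  atom 12: C, bond orders sum to 2 (valence 4) → 2 H
  atom 13: N, bond orders sum to 1 (valence 3) → 2 H
Totals → C:7, H:10, F:3, N:1, O:2.

C7H10F3NO2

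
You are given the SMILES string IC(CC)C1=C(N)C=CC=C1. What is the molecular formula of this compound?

C9H12IN

Walk through each heavy atom and fill implicit hydrogens from standard valence (C 4, N 3, O 2, S 2, halogen 1):
  atom 1: I (halogen, monovalent) → 0 H
  atom 2: C, bond orders sum to 3 (valence 4) → 1 H
  atom 3: C, bond orders sum to 2 (valence 4) → 2 H
  atom 4: C, bond orders sum to 1 (valence 4) → 3 H
  atom 5: C, bond orders sum to 4 (valence 4) → 0 H
  atom 6: C, bond orders sum to 4 (valence 4) → 0 H
  atom 7: N, bond orders sum to 1 (valence 3) → 2 H
  atom 8: C, bond orders sum to 3 (valence 4) → 1 H
  atom 9: C, bond orders sum to 3 (valence 4) → 1 H
  atom 10: C, bond orders sum to 3 (valence 4) → 1 H
  atom 11: C, bond orders sum to 3 (valence 4) → 1 H
Totals → C:9, H:12, I:1, N:1.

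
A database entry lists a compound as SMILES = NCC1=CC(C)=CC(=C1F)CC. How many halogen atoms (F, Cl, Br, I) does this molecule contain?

1

Halogen atoms appear at heavy-atom position 10 (1×F).
Other groups present: 1 primary amine.
Halogen count: 1.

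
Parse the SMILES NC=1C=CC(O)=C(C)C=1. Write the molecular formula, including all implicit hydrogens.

C7H9NO

Walk through each heavy atom and fill implicit hydrogens from standard valence (C 4, N 3, O 2, S 2, halogen 1):
  atom 1: N, bond orders sum to 1 (valence 3) → 2 H
  atom 2: C, bond orders sum to 4 (valence 4) → 0 H
  atom 3: C, bond orders sum to 3 (valence 4) → 1 H
  atom 4: C, bond orders sum to 3 (valence 4) → 1 H
  atom 5: C, bond orders sum to 4 (valence 4) → 0 H
  atom 6: O, bond orders sum to 1 (valence 2) → 1 H
  atom 7: C, bond orders sum to 4 (valence 4) → 0 H
  atom 8: C, bond orders sum to 1 (valence 4) → 3 H
  atom 9: C, bond orders sum to 3 (valence 4) → 1 H
Totals → C:7, H:9, N:1, O:1.
In Hill order: C7H9NO.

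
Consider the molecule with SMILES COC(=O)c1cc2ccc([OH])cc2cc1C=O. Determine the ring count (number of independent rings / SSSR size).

In SMILES, each pair of matching ring-closure digits denotes one ring-closing bond; the number of such bonds equals the number of independent rings.
Ring-closure bonds here: 2.

2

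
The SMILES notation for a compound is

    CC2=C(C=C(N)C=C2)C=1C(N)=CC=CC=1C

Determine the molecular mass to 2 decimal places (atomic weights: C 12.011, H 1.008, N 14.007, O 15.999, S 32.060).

First, the molecular formula is C14H16N2 (counting implicit H from valence).
  C: 14 × 12.011 = 168.154
  H: 16 × 1.008 = 16.128
  N: 2 × 14.007 = 28.014
Sum: 14×12.011 + 16×1.008 + 2×14.007 = 212.296 → 212.30 g/mol.

212.30 g/mol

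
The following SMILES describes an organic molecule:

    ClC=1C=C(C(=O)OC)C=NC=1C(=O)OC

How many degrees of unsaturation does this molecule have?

Molecular formula: C9H8ClNO4.
DoU = (2C + 2 + N − H − X) / 2, where X is the halogen count and O/S are ignored.
    = (2·9 + 2 + 1 − 8 − 1) / 2 = 12 / 2 = 6.

6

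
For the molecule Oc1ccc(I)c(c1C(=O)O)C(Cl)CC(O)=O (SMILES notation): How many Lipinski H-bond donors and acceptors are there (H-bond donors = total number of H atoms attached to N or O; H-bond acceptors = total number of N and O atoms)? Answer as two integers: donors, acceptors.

Donors: find every N or O and count the H atoms it carries.
  atom 1 (O): bond orders sum to 1 → 1 H
  atom 10 (O): bond orders sum to 2 → 0 H
  atom 11 (O): bond orders sum to 1 → 1 H
  atom 16 (O): bond orders sum to 1 → 1 H
  atom 17 (O): bond orders sum to 2 → 0 H
Lipinski HBD = 3.
Acceptors: N atoms = 0, O atoms = 5 → HBA = 5.

3, 5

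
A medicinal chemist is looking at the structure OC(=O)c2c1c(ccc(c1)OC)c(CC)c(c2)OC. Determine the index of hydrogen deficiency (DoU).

Molecular formula: C15H16O4.
DoU = (2C + 2 + N − H − X) / 2, where X is the halogen count and O/S are ignored.
    = (2·15 + 2 + 0 − 16 − 0) / 2 = 16 / 2 = 8.

8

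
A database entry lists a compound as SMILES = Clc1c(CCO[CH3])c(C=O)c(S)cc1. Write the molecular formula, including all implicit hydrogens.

C10H11ClO2S

Walk through each heavy atom and fill implicit hydrogens from standard valence (C 4, N 3, O 2, S 2, halogen 1); for lowercase aromatic atoms, an aromatic c carries 1 H when it has two neighbours and 0 H with three, and aromatic n carries 0 H:
  atom 1: Cl (halogen, monovalent) → 0 H
  atom 2: aromatic c, 3 neighbours → 0 H
  atom 3: aromatic c, 3 neighbours → 0 H
  atom 4: C, bond orders sum to 2 (valence 4) → 2 H
  atom 5: C, bond orders sum to 2 (valence 4) → 2 H
  atom 6: O, bond orders sum to 2 (valence 2) → 0 H
  atom 7: C with explicit H count 3
  atom 8: aromatic c, 3 neighbours → 0 H
  atom 9: C, bond orders sum to 3 (valence 4) → 1 H
  atom 10: O, bond orders sum to 2 (valence 2) → 0 H
  atom 11: aromatic c, 3 neighbours → 0 H
  atom 12: S, bond orders sum to 1 (valence 2) → 1 H
  atom 13: aromatic c, 2 neighbours → 1 H
  atom 14: aromatic c, 2 neighbours → 1 H
Totals → C:10, H:11, Cl:1, O:2, S:1.
In Hill order: C10H11ClO2S.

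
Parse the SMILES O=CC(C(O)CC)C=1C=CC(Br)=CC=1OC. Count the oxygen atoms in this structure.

3

Scan the SMILES for O atoms (remember two-letter symbols like Cl and Br are single atoms).
Oxygen count: 3.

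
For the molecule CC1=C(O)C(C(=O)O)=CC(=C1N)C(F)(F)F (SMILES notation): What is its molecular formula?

C9H8F3NO3

Walk through each heavy atom and fill implicit hydrogens from standard valence (C 4, N 3, O 2, S 2, halogen 1):
  atom 1: C, bond orders sum to 1 (valence 4) → 3 H
  atom 2: C, bond orders sum to 4 (valence 4) → 0 H
  atom 3: C, bond orders sum to 4 (valence 4) → 0 H
  atom 4: O, bond orders sum to 1 (valence 2) → 1 H
  atom 5: C, bond orders sum to 4 (valence 4) → 0 H
  atom 6: C, bond orders sum to 4 (valence 4) → 0 H
  atom 7: O, bond orders sum to 2 (valence 2) → 0 H
  atom 8: O, bond orders sum to 1 (valence 2) → 1 H
  atom 9: C, bond orders sum to 3 (valence 4) → 1 H
  atom 10: C, bond orders sum to 4 (valence 4) → 0 H
  atom 11: C, bond orders sum to 4 (valence 4) → 0 H
  atom 12: N, bond orders sum to 1 (valence 3) → 2 H
  atom 13: C, bond orders sum to 4 (valence 4) → 0 H
  atom 14: F (halogen, monovalent) → 0 H
  atom 15: F (halogen, monovalent) → 0 H
  atom 16: F (halogen, monovalent) → 0 H
Totals → C:9, H:8, F:3, N:1, O:3.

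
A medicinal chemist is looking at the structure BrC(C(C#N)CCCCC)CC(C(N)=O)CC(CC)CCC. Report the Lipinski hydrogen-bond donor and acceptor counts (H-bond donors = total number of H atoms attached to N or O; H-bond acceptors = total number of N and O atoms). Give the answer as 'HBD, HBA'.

2, 3

Donors: find every N or O and count the H atoms it carries.
  atom 5 (N): bond orders sum to 3 → 0 H
  atom 14 (N): bond orders sum to 1 → 2 H
  atom 15 (O): bond orders sum to 2 → 0 H
Lipinski HBD = 2.
Acceptors: N atoms = 2, O atoms = 1 → HBA = 3.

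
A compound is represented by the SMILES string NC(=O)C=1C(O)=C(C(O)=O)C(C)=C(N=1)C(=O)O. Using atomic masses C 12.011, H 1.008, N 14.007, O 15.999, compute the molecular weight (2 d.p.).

240.17 g/mol

First, the molecular formula is C9H8N2O6 (counting implicit H from valence).
  C: 9 × 12.011 = 108.099
  H: 8 × 1.008 = 8.064
  N: 2 × 14.007 = 28.014
  O: 6 × 15.999 = 95.994
Sum: 9×12.011 + 8×1.008 + 2×14.007 + 6×15.999 = 240.171 → 240.17 g/mol.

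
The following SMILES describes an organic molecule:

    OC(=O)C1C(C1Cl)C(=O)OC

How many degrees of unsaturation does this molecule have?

Degree of unsaturation = (number of rings) + (number of π bonds).
Ring closures in the SMILES: 1.
π bonds: 2 double bonds (each 1 DoU) → 2 DoU from unsaturation.
Total DoU = 1 + 2 = 3.

3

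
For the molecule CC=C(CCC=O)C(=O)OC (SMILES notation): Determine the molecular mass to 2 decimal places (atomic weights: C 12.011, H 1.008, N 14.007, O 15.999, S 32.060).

First, the molecular formula is C8H12O3 (counting implicit H from valence).
  C: 8 × 12.011 = 96.088
  H: 12 × 1.008 = 12.096
  O: 3 × 15.999 = 47.997
Sum: 8×12.011 + 12×1.008 + 3×15.999 = 156.181 → 156.18 g/mol.

156.18 g/mol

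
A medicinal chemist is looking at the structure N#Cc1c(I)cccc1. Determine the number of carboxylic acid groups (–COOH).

0

Scan the SMILES for the carboxylic acid motif — none present.
Groups that are present: 1 nitrile.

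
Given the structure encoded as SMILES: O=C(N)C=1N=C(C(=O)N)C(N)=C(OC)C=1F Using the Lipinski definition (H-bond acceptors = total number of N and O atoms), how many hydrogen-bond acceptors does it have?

N atoms: 4; O atoms: 3.
Lipinski HBA = 4 + 3 = 7.

7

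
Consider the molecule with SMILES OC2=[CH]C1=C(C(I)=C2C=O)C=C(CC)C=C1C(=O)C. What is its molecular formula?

C15H13IO3

Walk through each heavy atom and fill implicit hydrogens from standard valence (C 4, N 3, O 2, S 2, halogen 1):
  atom 1: O, bond orders sum to 1 (valence 2) → 1 H
  atom 2: C, bond orders sum to 4 (valence 4) → 0 H
  atom 3: C with explicit H count 1
  atom 4: C, bond orders sum to 4 (valence 4) → 0 H
  atom 5: C, bond orders sum to 4 (valence 4) → 0 H
  atom 6: C, bond orders sum to 4 (valence 4) → 0 H
  atom 7: I (halogen, monovalent) → 0 H
  atom 8: C, bond orders sum to 4 (valence 4) → 0 H
  atom 9: C, bond orders sum to 3 (valence 4) → 1 H
  atom 10: O, bond orders sum to 2 (valence 2) → 0 H
  atom 11: C, bond orders sum to 3 (valence 4) → 1 H
  atom 12: C, bond orders sum to 4 (valence 4) → 0 H
  atom 13: C, bond orders sum to 2 (valence 4) → 2 H
  atom 14: C, bond orders sum to 1 (valence 4) → 3 H
  atom 15: C, bond orders sum to 3 (valence 4) → 1 H
  atom 16: C, bond orders sum to 4 (valence 4) → 0 H
  atom 17: C, bond orders sum to 4 (valence 4) → 0 H
  atom 18: O, bond orders sum to 2 (valence 2) → 0 H
  atom 19: C, bond orders sum to 1 (valence 4) → 3 H
Totals → C:15, H:13, I:1, O:3.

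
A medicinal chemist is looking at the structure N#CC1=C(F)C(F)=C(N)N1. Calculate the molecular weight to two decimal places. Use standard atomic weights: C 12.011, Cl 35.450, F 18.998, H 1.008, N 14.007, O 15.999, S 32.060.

143.10 g/mol

First, the molecular formula is C5H3F2N3 (counting implicit H from valence).
  C: 5 × 12.011 = 60.055
  F: 2 × 18.998 = 37.996
  H: 3 × 1.008 = 3.024
  N: 3 × 14.007 = 42.021
Sum: 5×12.011 + 2×18.998 + 3×1.008 + 3×14.007 = 143.096 → 143.10 g/mol.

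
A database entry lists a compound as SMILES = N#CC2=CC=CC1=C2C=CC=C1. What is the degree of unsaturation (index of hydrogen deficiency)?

9

Degree of unsaturation = (number of rings) + (number of π bonds).
Ring closures in the SMILES: 2.
π bonds: 5 double bonds (each 1 DoU), 1 triple bond (each 2 DoU) → 7 DoU from unsaturation.
Total DoU = 2 + 7 = 9.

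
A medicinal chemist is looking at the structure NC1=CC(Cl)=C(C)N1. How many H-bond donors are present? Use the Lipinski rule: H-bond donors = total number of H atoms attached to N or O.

3

Donors: find every N or O and count the H atoms it carries.
  atom 1 (N): bond orders sum to 1 → 2 H
  atom 8 (N): bond orders sum to 2 → 1 H
Lipinski HBD = 3.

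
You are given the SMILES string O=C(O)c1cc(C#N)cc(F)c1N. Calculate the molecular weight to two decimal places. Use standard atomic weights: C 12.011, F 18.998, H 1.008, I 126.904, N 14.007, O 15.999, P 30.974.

First, the molecular formula is C8H5FN2O2 (counting implicit H from valence).
  C: 8 × 12.011 = 96.088
  F: 1 × 18.998 = 18.998
  H: 5 × 1.008 = 5.040
  N: 2 × 14.007 = 28.014
  O: 2 × 15.999 = 31.998
Sum: 8×12.011 + 1×18.998 + 5×1.008 + 2×14.007 + 2×15.999 = 180.138 → 180.14 g/mol.

180.14 g/mol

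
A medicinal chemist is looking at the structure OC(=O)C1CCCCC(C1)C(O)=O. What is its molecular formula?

C9H14O4

Walk through each heavy atom and fill implicit hydrogens from standard valence (C 4, N 3, O 2, S 2, halogen 1):
  atom 1: O, bond orders sum to 1 (valence 2) → 1 H
  atom 2: C, bond orders sum to 4 (valence 4) → 0 H
  atom 3: O, bond orders sum to 2 (valence 2) → 0 H
  atom 4: C, bond orders sum to 3 (valence 4) → 1 H
  atom 5: C, bond orders sum to 2 (valence 4) → 2 H
  atom 6: C, bond orders sum to 2 (valence 4) → 2 H
  atom 7: C, bond orders sum to 2 (valence 4) → 2 H
  atom 8: C, bond orders sum to 2 (valence 4) → 2 H
  atom 9: C, bond orders sum to 3 (valence 4) → 1 H
  atom 10: C, bond orders sum to 2 (valence 4) → 2 H
  atom 11: C, bond orders sum to 4 (valence 4) → 0 H
  atom 12: O, bond orders sum to 1 (valence 2) → 1 H
  atom 13: O, bond orders sum to 2 (valence 2) → 0 H
Totals → C:9, H:14, O:4.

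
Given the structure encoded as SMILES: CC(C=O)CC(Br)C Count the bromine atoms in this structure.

1

Scan the SMILES for Br atoms (remember two-letter symbols like Cl and Br are single atoms).
Bromine count: 1.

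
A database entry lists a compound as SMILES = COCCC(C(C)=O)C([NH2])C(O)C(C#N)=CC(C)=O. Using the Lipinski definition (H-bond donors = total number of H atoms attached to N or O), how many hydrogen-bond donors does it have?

Donors: find every N or O and count the H atoms it carries.
  atom 2 (O): bond orders sum to 2 → 0 H
  atom 8 (O): bond orders sum to 2 → 0 H
  atom 10 (N): bond orders sum to 1 → 2 H
  atom 12 (O): bond orders sum to 1 → 1 H
  atom 15 (N): bond orders sum to 3 → 0 H
  atom 19 (O): bond orders sum to 2 → 0 H
Lipinski HBD = 3.

3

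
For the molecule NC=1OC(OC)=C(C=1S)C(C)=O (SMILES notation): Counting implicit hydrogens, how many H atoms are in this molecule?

9

Walk through each heavy atom and fill implicit hydrogens from standard valence (C 4, N 3, O 2, S 2, halogen 1):
  atom 1: N, bond orders sum to 1 (valence 3) → 2 H
  atom 2: C, bond orders sum to 4 (valence 4) → 0 H
  atom 3: O, bond orders sum to 2 (valence 2) → 0 H
  atom 4: C, bond orders sum to 4 (valence 4) → 0 H
  atom 5: O, bond orders sum to 2 (valence 2) → 0 H
  atom 6: C, bond orders sum to 1 (valence 4) → 3 H
  atom 7: C, bond orders sum to 4 (valence 4) → 0 H
  atom 8: C, bond orders sum to 4 (valence 4) → 0 H
  atom 9: S, bond orders sum to 1 (valence 2) → 1 H
  atom 10: C, bond orders sum to 4 (valence 4) → 0 H
  atom 11: C, bond orders sum to 1 (valence 4) → 3 H
  atom 12: O, bond orders sum to 2 (valence 2) → 0 H
Total hydrogens: 9.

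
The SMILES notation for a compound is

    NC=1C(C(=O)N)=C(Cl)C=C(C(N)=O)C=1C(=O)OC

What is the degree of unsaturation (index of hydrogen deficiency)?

Molecular formula: C10H10ClN3O4.
DoU = (2C + 2 + N − H − X) / 2, where X is the halogen count and O/S are ignored.
    = (2·10 + 2 + 3 − 10 − 1) / 2 = 14 / 2 = 7.

7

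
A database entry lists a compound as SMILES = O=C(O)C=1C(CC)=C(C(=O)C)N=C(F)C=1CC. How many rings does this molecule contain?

1

In SMILES, each pair of matching ring-closure digits denotes one ring-closing bond; the number of such bonds equals the number of independent rings.
Ring-closure bonds here: 1.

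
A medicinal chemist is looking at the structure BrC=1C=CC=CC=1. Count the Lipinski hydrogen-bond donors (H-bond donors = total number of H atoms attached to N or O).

Donors: find every N or O and count the H atoms it carries.
  (no N or O atoms present)
Lipinski HBD = 0.

0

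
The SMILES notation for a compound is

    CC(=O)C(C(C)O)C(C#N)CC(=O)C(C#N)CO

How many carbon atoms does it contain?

12

Count every carbon token in the SMILES (each C, including those in ring-closure positions and inside branches).
Carbon count: 12.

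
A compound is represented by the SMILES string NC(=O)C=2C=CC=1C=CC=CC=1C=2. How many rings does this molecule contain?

In SMILES, each pair of matching ring-closure digits denotes one ring-closing bond; the number of such bonds equals the number of independent rings.
Ring-closure bonds here: 2.

2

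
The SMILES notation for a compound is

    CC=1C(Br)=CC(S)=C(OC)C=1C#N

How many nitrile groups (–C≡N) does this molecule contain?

1

The nitrile motif appears at heavy-atom position 12 in the SMILES.
Other groups present: 1 ether, 1 thiol.
Nitrile count: 1.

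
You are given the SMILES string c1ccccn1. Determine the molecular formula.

Walk through each heavy atom and fill implicit hydrogens from standard valence (C 4, N 3, O 2, S 2, halogen 1); for lowercase aromatic atoms, an aromatic c carries 1 H when it has two neighbours and 0 H with three, and aromatic n carries 0 H:
  atom 1: aromatic c, 2 neighbours → 1 H
  atom 2: aromatic c, 2 neighbours → 1 H
  atom 3: aromatic c, 2 neighbours → 1 H
  atom 4: aromatic c, 2 neighbours → 1 H
  atom 5: aromatic c, 2 neighbours → 1 H
  atom 6: aromatic n, 2 neighbours → 0 H
Totals → C:5, H:5, N:1.
In Hill order: C5H5N.

C5H5N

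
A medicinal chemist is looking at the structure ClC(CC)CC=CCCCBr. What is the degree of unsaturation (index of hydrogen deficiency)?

Molecular formula: C9H16BrCl.
DoU = (2C + 2 + N − H − X) / 2, where X is the halogen count and O/S are ignored.
    = (2·9 + 2 + 0 − 16 − 2) / 2 = 2 / 2 = 1.

1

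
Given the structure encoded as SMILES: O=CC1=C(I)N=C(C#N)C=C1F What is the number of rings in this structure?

In SMILES, each pair of matching ring-closure digits denotes one ring-closing bond; the number of such bonds equals the number of independent rings.
Ring-closure bonds here: 1.

1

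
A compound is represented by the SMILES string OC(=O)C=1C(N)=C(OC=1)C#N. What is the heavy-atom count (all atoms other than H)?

11

Every atom symbol written in the SMILES (organic subset) is one heavy atom; implicit H are not written.
Heavy atoms by element → C:6, N:2, O:3.
Total: 11.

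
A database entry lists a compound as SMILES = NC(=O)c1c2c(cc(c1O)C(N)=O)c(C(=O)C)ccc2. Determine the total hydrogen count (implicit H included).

12

Walk through each heavy atom and fill implicit hydrogens from standard valence (C 4, N 3, O 2, S 2, halogen 1); for lowercase aromatic atoms, an aromatic c carries 1 H when it has two neighbours and 0 H with three, and aromatic n carries 0 H:
  atom 1: N, bond orders sum to 1 (valence 3) → 2 H
  atom 2: C, bond orders sum to 4 (valence 4) → 0 H
  atom 3: O, bond orders sum to 2 (valence 2) → 0 H
  atom 4: aromatic c, 3 neighbours → 0 H
  atom 5: aromatic c, 3 neighbours → 0 H
  atom 6: aromatic c, 3 neighbours → 0 H
  atom 7: aromatic c, 2 neighbours → 1 H
  atom 8: aromatic c, 3 neighbours → 0 H
  atom 9: aromatic c, 3 neighbours → 0 H
  atom 10: O, bond orders sum to 1 (valence 2) → 1 H
  atom 11: C, bond orders sum to 4 (valence 4) → 0 H
  atom 12: N, bond orders sum to 1 (valence 3) → 2 H
  atom 13: O, bond orders sum to 2 (valence 2) → 0 H
  atom 14: aromatic c, 3 neighbours → 0 H
  atom 15: C, bond orders sum to 4 (valence 4) → 0 H
  atom 16: O, bond orders sum to 2 (valence 2) → 0 H
  atom 17: C, bond orders sum to 1 (valence 4) → 3 H
  atom 18: aromatic c, 2 neighbours → 1 H
  atom 19: aromatic c, 2 neighbours → 1 H
  atom 20: aromatic c, 2 neighbours → 1 H
Total hydrogens: 12.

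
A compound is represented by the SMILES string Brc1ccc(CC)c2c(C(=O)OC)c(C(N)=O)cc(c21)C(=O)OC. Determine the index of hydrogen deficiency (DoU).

10

Molecular formula: C17H16BrNO5.
DoU = (2C + 2 + N − H − X) / 2, where X is the halogen count and O/S are ignored.
    = (2·17 + 2 + 1 − 16 − 1) / 2 = 20 / 2 = 10.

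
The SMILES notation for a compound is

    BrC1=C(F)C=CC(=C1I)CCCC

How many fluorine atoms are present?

Scan the SMILES for F atoms (remember two-letter symbols like Cl and Br are single atoms).
Fluorine count: 1.

1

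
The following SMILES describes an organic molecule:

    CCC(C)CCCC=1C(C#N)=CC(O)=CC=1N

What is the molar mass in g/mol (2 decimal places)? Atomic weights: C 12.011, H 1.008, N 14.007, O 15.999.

First, the molecular formula is C14H20N2O (counting implicit H from valence).
  C: 14 × 12.011 = 168.154
  H: 20 × 1.008 = 20.160
  N: 2 × 14.007 = 28.014
  O: 1 × 15.999 = 15.999
Sum: 14×12.011 + 20×1.008 + 2×14.007 + 1×15.999 = 232.327 → 232.33 g/mol.

232.33 g/mol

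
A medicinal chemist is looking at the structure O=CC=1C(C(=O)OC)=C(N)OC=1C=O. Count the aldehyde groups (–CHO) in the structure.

2

The aldehyde motif appears at heavy-atom positions 2, 13 in the SMILES.
Other groups present: 1 ester, 1 primary amine.
Aldehyde count: 2.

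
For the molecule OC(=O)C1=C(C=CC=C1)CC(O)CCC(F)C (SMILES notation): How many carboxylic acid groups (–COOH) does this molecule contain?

The carboxylic acid motif appears at heavy-atom position 2 in the SMILES.
Other groups present: 1 hydroxyl.
Carboxylic acid count: 1.

1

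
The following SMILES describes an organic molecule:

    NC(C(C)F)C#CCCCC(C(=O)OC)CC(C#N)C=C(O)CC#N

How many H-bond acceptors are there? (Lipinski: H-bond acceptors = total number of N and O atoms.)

6

N atoms: 3; O atoms: 3.
Lipinski HBA = 3 + 3 = 6.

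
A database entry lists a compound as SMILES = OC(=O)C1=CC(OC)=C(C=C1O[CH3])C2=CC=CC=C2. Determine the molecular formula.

Walk through each heavy atom and fill implicit hydrogens from standard valence (C 4, N 3, O 2, S 2, halogen 1):
  atom 1: O, bond orders sum to 1 (valence 2) → 1 H
  atom 2: C, bond orders sum to 4 (valence 4) → 0 H
  atom 3: O, bond orders sum to 2 (valence 2) → 0 H
  atom 4: C, bond orders sum to 4 (valence 4) → 0 H
  atom 5: C, bond orders sum to 3 (valence 4) → 1 H
  atom 6: C, bond orders sum to 4 (valence 4) → 0 H
  atom 7: O, bond orders sum to 2 (valence 2) → 0 H
  atom 8: C, bond orders sum to 1 (valence 4) → 3 H
  atom 9: C, bond orders sum to 4 (valence 4) → 0 H
  atom 10: C, bond orders sum to 3 (valence 4) → 1 H
  atom 11: C, bond orders sum to 4 (valence 4) → 0 H
  atom 12: O, bond orders sum to 2 (valence 2) → 0 H
  atom 13: C with explicit H count 3
  atom 14: C, bond orders sum to 4 (valence 4) → 0 H
  atom 15: C, bond orders sum to 3 (valence 4) → 1 H
  atom 16: C, bond orders sum to 3 (valence 4) → 1 H
  atom 17: C, bond orders sum to 3 (valence 4) → 1 H
  atom 18: C, bond orders sum to 3 (valence 4) → 1 H
  atom 19: C, bond orders sum to 3 (valence 4) → 1 H
Totals → C:15, H:14, O:4.

C15H14O4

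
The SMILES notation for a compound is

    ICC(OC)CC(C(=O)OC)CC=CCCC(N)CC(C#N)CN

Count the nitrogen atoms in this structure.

3

Scan the SMILES for N atoms (remember two-letter symbols like Cl and Br are single atoms).
Nitrogen count: 3.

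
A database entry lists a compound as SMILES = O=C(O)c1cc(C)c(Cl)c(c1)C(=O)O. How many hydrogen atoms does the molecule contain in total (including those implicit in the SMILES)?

7

Walk through each heavy atom and fill implicit hydrogens from standard valence (C 4, N 3, O 2, S 2, halogen 1); for lowercase aromatic atoms, an aromatic c carries 1 H when it has two neighbours and 0 H with three, and aromatic n carries 0 H:
  atom 1: O, bond orders sum to 2 (valence 2) → 0 H
  atom 2: C, bond orders sum to 4 (valence 4) → 0 H
  atom 3: O, bond orders sum to 1 (valence 2) → 1 H
  atom 4: aromatic c, 3 neighbours → 0 H
  atom 5: aromatic c, 2 neighbours → 1 H
  atom 6: aromatic c, 3 neighbours → 0 H
  atom 7: C, bond orders sum to 1 (valence 4) → 3 H
  atom 8: aromatic c, 3 neighbours → 0 H
  atom 9: Cl (halogen, monovalent) → 0 H
  atom 10: aromatic c, 3 neighbours → 0 H
  atom 11: aromatic c, 2 neighbours → 1 H
  atom 12: C, bond orders sum to 4 (valence 4) → 0 H
  atom 13: O, bond orders sum to 2 (valence 2) → 0 H
  atom 14: O, bond orders sum to 1 (valence 2) → 1 H
Total hydrogens: 7.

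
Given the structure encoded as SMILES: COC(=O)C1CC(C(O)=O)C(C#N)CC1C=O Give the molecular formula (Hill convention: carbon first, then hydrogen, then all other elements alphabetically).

Walk through each heavy atom and fill implicit hydrogens from standard valence (C 4, N 3, O 2, S 2, halogen 1):
  atom 1: C, bond orders sum to 1 (valence 4) → 3 H
  atom 2: O, bond orders sum to 2 (valence 2) → 0 H
  atom 3: C, bond orders sum to 4 (valence 4) → 0 H
  atom 4: O, bond orders sum to 2 (valence 2) → 0 H
  atom 5: C, bond orders sum to 3 (valence 4) → 1 H
  atom 6: C, bond orders sum to 2 (valence 4) → 2 H
  atom 7: C, bond orders sum to 3 (valence 4) → 1 H
  atom 8: C, bond orders sum to 4 (valence 4) → 0 H
  atom 9: O, bond orders sum to 1 (valence 2) → 1 H
  atom 10: O, bond orders sum to 2 (valence 2) → 0 H
  atom 11: C, bond orders sum to 3 (valence 4) → 1 H
  atom 12: C, bond orders sum to 4 (valence 4) → 0 H
  atom 13: N, bond orders sum to 3 (valence 3) → 0 H
  atom 14: C, bond orders sum to 2 (valence 4) → 2 H
  atom 15: C, bond orders sum to 3 (valence 4) → 1 H
  atom 16: C, bond orders sum to 3 (valence 4) → 1 H
  atom 17: O, bond orders sum to 2 (valence 2) → 0 H
Totals → C:11, H:13, N:1, O:5.
In Hill order: C11H13NO5.

C11H13NO5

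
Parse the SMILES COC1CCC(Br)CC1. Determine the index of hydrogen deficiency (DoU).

1

Degree of unsaturation = (number of rings) + (number of π bonds).
Ring closures in the SMILES: 1.
π bonds: none → 0 DoU from unsaturation.
Total DoU = 1 + 0 = 1.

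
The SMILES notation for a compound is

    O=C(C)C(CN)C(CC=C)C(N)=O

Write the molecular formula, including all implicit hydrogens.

C9H16N2O2

Walk through each heavy atom and fill implicit hydrogens from standard valence (C 4, N 3, O 2, S 2, halogen 1):
  atom 1: O, bond orders sum to 2 (valence 2) → 0 H
  atom 2: C, bond orders sum to 4 (valence 4) → 0 H
  atom 3: C, bond orders sum to 1 (valence 4) → 3 H
  atom 4: C, bond orders sum to 3 (valence 4) → 1 H
  atom 5: C, bond orders sum to 2 (valence 4) → 2 H
  atom 6: N, bond orders sum to 1 (valence 3) → 2 H
  atom 7: C, bond orders sum to 3 (valence 4) → 1 H
  atom 8: C, bond orders sum to 2 (valence 4) → 2 H
  atom 9: C, bond orders sum to 3 (valence 4) → 1 H
  atom 10: C, bond orders sum to 2 (valence 4) → 2 H
  atom 11: C, bond orders sum to 4 (valence 4) → 0 H
  atom 12: N, bond orders sum to 1 (valence 3) → 2 H
  atom 13: O, bond orders sum to 2 (valence 2) → 0 H
Totals → C:9, H:16, N:2, O:2.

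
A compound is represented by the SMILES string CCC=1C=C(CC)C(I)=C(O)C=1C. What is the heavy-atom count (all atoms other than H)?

Every atom symbol written in the SMILES (organic subset) is one heavy atom; implicit H are not written.
Heavy atoms by element → C:11, I:1, O:1.
Total: 13.

13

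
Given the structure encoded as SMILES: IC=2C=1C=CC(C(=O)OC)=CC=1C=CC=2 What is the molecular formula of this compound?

C12H9IO2

Walk through each heavy atom and fill implicit hydrogens from standard valence (C 4, N 3, O 2, S 2, halogen 1):
  atom 1: I (halogen, monovalent) → 0 H
  atom 2: C, bond orders sum to 4 (valence 4) → 0 H
  atom 3: C, bond orders sum to 4 (valence 4) → 0 H
  atom 4: C, bond orders sum to 3 (valence 4) → 1 H
  atom 5: C, bond orders sum to 3 (valence 4) → 1 H
  atom 6: C, bond orders sum to 4 (valence 4) → 0 H
  atom 7: C, bond orders sum to 4 (valence 4) → 0 H
  atom 8: O, bond orders sum to 2 (valence 2) → 0 H
  atom 9: O, bond orders sum to 2 (valence 2) → 0 H
  atom 10: C, bond orders sum to 1 (valence 4) → 3 H
  atom 11: C, bond orders sum to 3 (valence 4) → 1 H
  atom 12: C, bond orders sum to 4 (valence 4) → 0 H
  atom 13: C, bond orders sum to 3 (valence 4) → 1 H
  atom 14: C, bond orders sum to 3 (valence 4) → 1 H
  atom 15: C, bond orders sum to 3 (valence 4) → 1 H
Totals → C:12, H:9, I:1, O:2.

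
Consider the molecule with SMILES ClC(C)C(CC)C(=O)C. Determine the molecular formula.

C7H13ClO

Walk through each heavy atom and fill implicit hydrogens from standard valence (C 4, N 3, O 2, S 2, halogen 1):
  atom 1: Cl (halogen, monovalent) → 0 H
  atom 2: C, bond orders sum to 3 (valence 4) → 1 H
  atom 3: C, bond orders sum to 1 (valence 4) → 3 H
  atom 4: C, bond orders sum to 3 (valence 4) → 1 H
  atom 5: C, bond orders sum to 2 (valence 4) → 2 H
  atom 6: C, bond orders sum to 1 (valence 4) → 3 H
  atom 7: C, bond orders sum to 4 (valence 4) → 0 H
  atom 8: O, bond orders sum to 2 (valence 2) → 0 H
  atom 9: C, bond orders sum to 1 (valence 4) → 3 H
Totals → C:7, H:13, Cl:1, O:1.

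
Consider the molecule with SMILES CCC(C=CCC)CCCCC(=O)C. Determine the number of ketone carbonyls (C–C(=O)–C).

The ketone motif appears at heavy-atom position 12 in the SMILES.
Other groups present: 1 alkene.
Ketone count: 1.

1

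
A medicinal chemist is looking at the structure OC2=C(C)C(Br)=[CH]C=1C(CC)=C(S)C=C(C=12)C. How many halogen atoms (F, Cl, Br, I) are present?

Halogen atoms appear at heavy-atom position 6 (1×Br).
Other groups present: 1 hydroxyl, 1 thiol.
Halogen count: 1.

1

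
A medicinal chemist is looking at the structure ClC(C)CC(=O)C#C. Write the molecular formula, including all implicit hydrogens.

Walk through each heavy atom and fill implicit hydrogens from standard valence (C 4, N 3, O 2, S 2, halogen 1):
  atom 1: Cl (halogen, monovalent) → 0 H
  atom 2: C, bond orders sum to 3 (valence 4) → 1 H
  atom 3: C, bond orders sum to 1 (valence 4) → 3 H
  atom 4: C, bond orders sum to 2 (valence 4) → 2 H
  atom 5: C, bond orders sum to 4 (valence 4) → 0 H
  atom 6: O, bond orders sum to 2 (valence 2) → 0 H
  atom 7: C, bond orders sum to 4 (valence 4) → 0 H
  atom 8: C, bond orders sum to 3 (valence 4) → 1 H
Totals → C:6, H:7, Cl:1, O:1.
In Hill order: C6H7ClO.

C6H7ClO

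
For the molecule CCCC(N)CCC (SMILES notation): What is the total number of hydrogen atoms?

Walk through each heavy atom and fill implicit hydrogens from standard valence (C 4, N 3, O 2, S 2, halogen 1):
  atom 1: C, bond orders sum to 1 (valence 4) → 3 H
  atom 2: C, bond orders sum to 2 (valence 4) → 2 H
  atom 3: C, bond orders sum to 2 (valence 4) → 2 H
  atom 4: C, bond orders sum to 3 (valence 4) → 1 H
  atom 5: N, bond orders sum to 1 (valence 3) → 2 H
  atom 6: C, bond orders sum to 2 (valence 4) → 2 H
  atom 7: C, bond orders sum to 2 (valence 4) → 2 H
  atom 8: C, bond orders sum to 1 (valence 4) → 3 H
Total hydrogens: 17.

17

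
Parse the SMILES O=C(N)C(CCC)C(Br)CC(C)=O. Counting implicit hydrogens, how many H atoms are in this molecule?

Walk through each heavy atom and fill implicit hydrogens from standard valence (C 4, N 3, O 2, S 2, halogen 1):
  atom 1: O, bond orders sum to 2 (valence 2) → 0 H
  atom 2: C, bond orders sum to 4 (valence 4) → 0 H
  atom 3: N, bond orders sum to 1 (valence 3) → 2 H
  atom 4: C, bond orders sum to 3 (valence 4) → 1 H
  atom 5: C, bond orders sum to 2 (valence 4) → 2 H
  atom 6: C, bond orders sum to 2 (valence 4) → 2 H
  atom 7: C, bond orders sum to 1 (valence 4) → 3 H
  atom 8: C, bond orders sum to 3 (valence 4) → 1 H
  atom 9: Br (halogen, monovalent) → 0 H
  atom 10: C, bond orders sum to 2 (valence 4) → 2 H
  atom 11: C, bond orders sum to 4 (valence 4) → 0 H
  atom 12: C, bond orders sum to 1 (valence 4) → 3 H
  atom 13: O, bond orders sum to 2 (valence 2) → 0 H
Total hydrogens: 16.

16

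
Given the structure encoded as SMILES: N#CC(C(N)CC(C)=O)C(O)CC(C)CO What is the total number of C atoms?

11

Count every carbon token in the SMILES (each C, including those in ring-closure positions and inside branches).
Carbon count: 11.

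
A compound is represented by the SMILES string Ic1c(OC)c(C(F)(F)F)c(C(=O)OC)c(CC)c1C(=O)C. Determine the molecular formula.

Walk through each heavy atom and fill implicit hydrogens from standard valence (C 4, N 3, O 2, S 2, halogen 1); for lowercase aromatic atoms, an aromatic c carries 1 H when it has two neighbours and 0 H with three, and aromatic n carries 0 H:
  atom 1: I (halogen, monovalent) → 0 H
  atom 2: aromatic c, 3 neighbours → 0 H
  atom 3: aromatic c, 3 neighbours → 0 H
  atom 4: O, bond orders sum to 2 (valence 2) → 0 H
  atom 5: C, bond orders sum to 1 (valence 4) → 3 H
  atom 6: aromatic c, 3 neighbours → 0 H
  atom 7: C, bond orders sum to 4 (valence 4) → 0 H
  atom 8: F (halogen, monovalent) → 0 H
  atom 9: F (halogen, monovalent) → 0 H
  atom 10: F (halogen, monovalent) → 0 H
  atom 11: aromatic c, 3 neighbours → 0 H
  atom 12: C, bond orders sum to 4 (valence 4) → 0 H
  atom 13: O, bond orders sum to 2 (valence 2) → 0 H
  atom 14: O, bond orders sum to 2 (valence 2) → 0 H
  atom 15: C, bond orders sum to 1 (valence 4) → 3 H
  atom 16: aromatic c, 3 neighbours → 0 H
  atom 17: C, bond orders sum to 2 (valence 4) → 2 H
  atom 18: C, bond orders sum to 1 (valence 4) → 3 H
  atom 19: aromatic c, 3 neighbours → 0 H
  atom 20: C, bond orders sum to 4 (valence 4) → 0 H
  atom 21: O, bond orders sum to 2 (valence 2) → 0 H
  atom 22: C, bond orders sum to 1 (valence 4) → 3 H
Totals → C:14, H:14, F:3, I:1, O:4.
In Hill order: C14H14F3IO4.

C14H14F3IO4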